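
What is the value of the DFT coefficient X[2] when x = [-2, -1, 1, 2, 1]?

X[2] = Σ(n=0 to 4) x[n] · ω_5^(2n) where ω_5 = e^(-2πi/5)
= (-2)·ω_5^0 + (-1)·ω_5^2 + (1)·ω_5^4 + (2)·ω_5^6 + (1)·ω_5^8

X[2] = -1.0729+0.2245i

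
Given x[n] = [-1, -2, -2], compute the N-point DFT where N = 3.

X[k] = Σ(n=0 to 2) x[n] · ω_3^(nk)
where ω_3 = e^(-2πi/3)

Computing each X[k]:
X[0] = -5
X[1] = 1
X[2] = 1

X = [-5, 1, 1]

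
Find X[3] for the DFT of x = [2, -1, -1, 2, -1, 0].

X[3] = Σ(n=0 to 5) x[n] · ω_6^(3n) where ω_6 = e^(-2πi/6)
= (2)·ω_6^0 + (-1)·ω_6^3 + (-1)·ω_6^6 + (2)·ω_6^9 + (-1)·ω_6^12 + (0)·ω_6^15

X[3] = -1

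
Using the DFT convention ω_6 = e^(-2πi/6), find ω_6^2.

ω_6^2 = e^(-2πi·2/6)
= cos(-2π·2/6) + i·sin(-2π·2/6)
= cos(-4π/6) + i·sin(-4π/6)

ω_6^2 = cos(-4π/6) + i·sin(-4π/6) = -0.5000-0.8660i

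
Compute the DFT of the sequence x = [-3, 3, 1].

X[k] = Σ(n=0 to 2) x[n] · ω_3^(nk)
where ω_3 = e^(-2πi/3)

Computing each X[k]:
X[0] = 1
X[1] = -5.0000-1.7321i
X[2] = -5.0000+1.7321i

X = [1, -5.0000-1.7321i, -5.0000+1.7321i]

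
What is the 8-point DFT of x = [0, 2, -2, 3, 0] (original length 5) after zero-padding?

Original 5-point DFT: [3, -0.1910+1.0368i, -1.3090-5.9309i, -1.3090+5.9309i, -0.1910-1.0368i]
Zero-padded 8-point DFT provides frequency interpolation.

DFT_8([x, 0, ...]) = [3, -0.7071-1.5355i, 2+1i, 0.7071-5.5355i, -7, 0.7071+5.5355i, 2-1i, -0.7071+1.5355i]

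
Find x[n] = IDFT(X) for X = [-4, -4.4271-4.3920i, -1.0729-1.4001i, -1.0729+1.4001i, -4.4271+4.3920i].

x[n] = (1/5) Σ(k=0 to 4) X[k] · e^(2πikn/5)

Computing each x[n]:
x[0] = -3
x[1] = 1
x[2] = 1
x[3] = 0
x[4] = -3

x = [-3, 1, 1, 0, -3]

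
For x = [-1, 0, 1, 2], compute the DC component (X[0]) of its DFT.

X[0] = Σ(n=0 to 3) x[n] · ω_4^0 = Σ x[n]
= (-1) + (0) + (1) + (2)

X[0] = 2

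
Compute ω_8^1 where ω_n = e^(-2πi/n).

ω_8^1 = e^(-2πi·1/8)
= cos(-2π·1/8) + i·sin(-2π·1/8)
= cos(-2π/8) + i·sin(-2π/8)

ω_8^1 = cos(-2π/8) + i·sin(-2π/8) = 0.7071-0.7071i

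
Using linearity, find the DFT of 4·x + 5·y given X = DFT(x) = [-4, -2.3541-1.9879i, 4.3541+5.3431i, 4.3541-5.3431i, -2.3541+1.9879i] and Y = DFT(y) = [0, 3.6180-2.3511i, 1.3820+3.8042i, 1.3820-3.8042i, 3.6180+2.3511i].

By linearity: DFT(4x + 5y) = 4·DFT(x) + 5·DFT(y)
= 4·[-4, -2.3541-1.9879i, 4.3541+5.3431i, 4.3541-5.3431i, -2.3541+1.9879i] + 5·[0, 3.6180-2.3511i, 1.3820+3.8042i, 1.3820-3.8042i, 3.6180+2.3511i]

Computing element-wise:
Z[0] = 4·(-4) + 5·(0) = -16
Z[1] = 4·(-2.3541-1.9879i) + 5·(3.6180-2.3511i) = 8.6736-19.7071i
Z[2] = 4·(4.3541+5.3431i) + 5·(1.3820+3.8042i) = 24.3264+40.3934i
Z[3] = 4·(4.3541-5.3431i) + 5·(1.3820-3.8042i) = 24.3264-40.3934i
Z[4] = 4·(-2.3541+1.9879i) + 5·(3.6180+2.3511i) = 8.6736+19.7071i

DFT(4x + 5y) = 4·X + 5·Y = [-16, 8.6736-19.7071i, 24.3264+40.3934i, 24.3264-40.3934i, 8.6736+19.7071i]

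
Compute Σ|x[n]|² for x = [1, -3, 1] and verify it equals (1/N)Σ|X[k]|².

Time domain:
Σ|x[n]|² = |1|² + |-3|² + |1|² = 11.0000

Frequency domain:
(1/3)Σ|X[k]|² = (1/3)(|-1|² + |2.0000+3.4641i|² + |2.0000-3.4641i|²) = (1/3)·33.0000 = 11.0000

Both sides agree, confirming Parseval's theorem.

Σ|x[n]|² = (1/N)Σ|X[k]|² = 11.0000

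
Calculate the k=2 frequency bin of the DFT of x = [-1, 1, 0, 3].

X[2] = Σ(n=0 to 3) x[n] · ω_4^(2n) where ω_4 = e^(-2πi/4)
= (-1)·ω_4^0 + (1)·ω_4^2 + (0)·ω_4^4 + (3)·ω_4^6

X[2] = -5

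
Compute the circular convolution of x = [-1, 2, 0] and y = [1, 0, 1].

(x ⊛ y)[n] = Σ(m=0 to 2) x[m] · y[(n-m) mod 3]

Computing each output sample:
(x ⊛ y)[0] = 1
(x ⊛ y)[1] = 2
(x ⊛ y)[2] = -1

x ⊛ y = [1, 2, -1]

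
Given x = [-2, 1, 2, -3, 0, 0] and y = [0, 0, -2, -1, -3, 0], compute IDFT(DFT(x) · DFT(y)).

(x ⊛ y)[n] = Σ(m=0 to 5) x[m] · y[(n-m) mod 6]

Computing each output sample:
(x ⊛ y)[0] = -3
(x ⊛ y)[1] = 9
(x ⊛ y)[2] = 4
(x ⊛ y)[3] = 0
(x ⊛ y)[4] = 1
(x ⊛ y)[5] = 1

x ⊛ y = [-3, 9, 4, 0, 1, 1]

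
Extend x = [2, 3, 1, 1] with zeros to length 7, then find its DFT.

Original 4-point DFT: [7, 1-2i, -1, 1+2i]
Zero-padded 7-point DFT provides frequency interpolation.

DFT_7([x, 0, ...]) = [7, 2.7470-3.7543i, 1.0550-1.7091i, -0.3019-1.4947i, -0.3019+1.4947i, 1.0550+1.7091i, 2.7470+3.7543i]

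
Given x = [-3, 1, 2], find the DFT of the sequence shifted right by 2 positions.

Time shift by 2: X_shifted[k] = ω_3^(2k) · X[k]
Shifted x = [1, 2, -3]

DFT(x[n-2]) = [0, 1.5000-4.3301i, 1.5000+4.3301i]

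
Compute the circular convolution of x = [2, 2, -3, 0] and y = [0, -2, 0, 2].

(x ⊛ y)[n] = Σ(m=0 to 3) x[m] · y[(n-m) mod 4]

Computing each output sample:
(x ⊛ y)[0] = 4
(x ⊛ y)[1] = -10
(x ⊛ y)[2] = -4
(x ⊛ y)[3] = 10

x ⊛ y = [4, -10, -4, 10]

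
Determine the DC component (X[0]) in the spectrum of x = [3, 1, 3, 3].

X[0] = Σ(n=0 to 3) x[n] · ω_4^0 = Σ x[n]
= (3) + (1) + (3) + (3)

X[0] = 10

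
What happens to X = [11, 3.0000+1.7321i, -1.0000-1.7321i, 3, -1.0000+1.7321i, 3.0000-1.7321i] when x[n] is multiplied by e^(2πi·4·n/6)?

Modulation property: DFT(ω_6^(-4n)·x[n]) = X[(k-4) mod 6], so circularly shift X by 4 positions.

X[k-4] = [-1.0000-1.7321i, 3, -1.0000+1.7321i, 3.0000-1.7321i, 11, 3.0000+1.7321i]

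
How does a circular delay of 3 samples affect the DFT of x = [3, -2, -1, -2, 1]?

Time shift by 3: X_shifted[k] = ω_5^(3k) · X[k]
Shifted x = [-1, -2, 1, 3, -2]

DFT(x[n-3]) = [-1, -5.4721+1.1756i, 3.4721-1.9021i, 3.4721+1.9021i, -5.4721-1.1756i]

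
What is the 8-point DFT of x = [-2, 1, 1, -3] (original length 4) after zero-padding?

Original 4-point DFT: [-3, -3-4i, 1, -3+4i]
Zero-padded 8-point DFT provides frequency interpolation.

DFT_8([x, 0, ...]) = [-3, 0.8284+0.4142i, -3-4i, -4.8284+2.4142i, 1, -4.8284-2.4142i, -3+4i, 0.8284-0.4142i]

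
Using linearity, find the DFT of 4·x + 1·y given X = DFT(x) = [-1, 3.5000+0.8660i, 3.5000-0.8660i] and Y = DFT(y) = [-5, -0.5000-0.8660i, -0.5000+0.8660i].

By linearity: DFT(4x + 1y) = 4·DFT(x) + 1·DFT(y)
= 4·[-1, 3.5000+0.8660i, 3.5000-0.8660i] + 1·[-5, -0.5000-0.8660i, -0.5000+0.8660i]

Computing element-wise:
Z[0] = 4·(-1) + 1·(-5) = -9
Z[1] = 4·(3.5000+0.8660i) + 1·(-0.5000-0.8660i) = 13.5000+2.5980i
Z[2] = 4·(3.5000-0.8660i) + 1·(-0.5000+0.8660i) = 13.5000-2.5980i

DFT(4x + 1y) = 4·X + 1·Y = [-9, 13.5000+2.5980i, 13.5000-2.5980i]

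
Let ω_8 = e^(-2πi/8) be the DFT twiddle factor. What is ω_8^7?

ω_8^7 = e^(-2πi·7/8)
= cos(-2π·7/8) + i·sin(-2π·7/8)
= cos(-14π/8) + i·sin(-14π/8)

ω_8^7 = cos(-14π/8) + i·sin(-14π/8) = 0.7071+0.7071i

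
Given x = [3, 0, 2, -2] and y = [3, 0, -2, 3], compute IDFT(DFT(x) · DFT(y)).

(x ⊛ y)[n] = Σ(m=0 to 3) x[m] · y[(n-m) mod 4]

Computing each output sample:
(x ⊛ y)[0] = 5
(x ⊛ y)[1] = 10
(x ⊛ y)[2] = -6
(x ⊛ y)[3] = 3

x ⊛ y = [5, 10, -6, 3]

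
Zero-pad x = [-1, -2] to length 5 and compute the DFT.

Original 2-point DFT: [-3, 1]
Zero-padded 5-point DFT provides frequency interpolation.

DFT_5([x, 0, ...]) = [-3, -1.6180+1.9021i, 0.6180+1.1756i, 0.6180-1.1756i, -1.6180-1.9021i]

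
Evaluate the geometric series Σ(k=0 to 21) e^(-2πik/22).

Sum of all nth roots of unity equals 0 for n > 1 (geometric series with r ≠ 1).

0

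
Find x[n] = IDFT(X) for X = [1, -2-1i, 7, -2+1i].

x[n] = (1/4) Σ(k=0 to 3) X[k] · e^(2πikn/4)

Computing each x[n]:
x[0] = 1
x[1] = -1
x[2] = 3
x[3] = -2

x = [1, -1, 3, -2]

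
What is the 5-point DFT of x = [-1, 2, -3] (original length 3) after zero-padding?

Original 3-point DFT: [-2, -0.5000-4.3301i, -0.5000+4.3301i]
Zero-padded 5-point DFT provides frequency interpolation.

DFT_5([x, 0, ...]) = [-2, 2.0451-0.1388i, -3.5451-4.0287i, -3.5451+4.0287i, 2.0451+0.1388i]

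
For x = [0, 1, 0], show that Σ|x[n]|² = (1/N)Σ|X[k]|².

Time domain:
Σ|x[n]|² = |0|² + |1|² + |0|² = 1.0000

Frequency domain:
(1/3)Σ|X[k]|² = (1/3)(|1|² + |-0.5000-0.8660i|² + |-0.5000+0.8660i|²) = (1/3)·3.0000 = 1.0000

Both sides agree, confirming Parseval's theorem.

Σ|x[n]|² = (1/N)Σ|X[k]|² = 1.0000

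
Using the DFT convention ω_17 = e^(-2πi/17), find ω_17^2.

ω_17^2 = e^(-2πi·2/17)
= cos(-2π·2/17) + i·sin(-2π·2/17)
= cos(-4π/17) + i·sin(-4π/17)

ω_17^2 = cos(-4π/17) + i·sin(-4π/17) = 0.7390-0.6737i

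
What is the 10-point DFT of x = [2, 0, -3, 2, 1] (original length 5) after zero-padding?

Original 5-point DFT: [2, 3.1180+3.8900i, 0.8820-4.1675i, 0.8820+4.1675i, 3.1180-3.8900i]
Zero-padded 10-point DFT provides frequency interpolation.

DFT_10([x, 0, ...]) = [2, -0.3541+0.3633i, 3.1180+3.8900i, 6.3541-1.5388i, 0.8820-4.1675i, -2, 0.8820+4.1675i, 6.3541+1.5388i, 3.1180-3.8900i, -0.3541-0.3633i]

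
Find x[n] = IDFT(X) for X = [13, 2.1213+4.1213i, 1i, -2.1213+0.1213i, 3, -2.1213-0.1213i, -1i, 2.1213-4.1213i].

x[n] = (1/8) Σ(k=0 to 7) X[k] · e^(2πikn/8)

Computing each x[n]:
x[0] = 2
x[1] = 1
x[2] = 1
x[3] = 0
x[4] = 2
x[5] = 1
x[6] = 3
x[7] = 3

x = [2, 1, 1, 0, 2, 1, 3, 3]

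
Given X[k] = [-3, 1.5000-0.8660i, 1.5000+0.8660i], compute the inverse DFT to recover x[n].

x[n] = (1/3) Σ(k=0 to 2) X[k] · e^(2πikn/3)

Computing each x[n]:
x[0] = 0
x[1] = -1
x[2] = -2

x = [0, -1, -2]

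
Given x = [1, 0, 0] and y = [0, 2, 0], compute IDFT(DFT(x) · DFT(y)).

(x ⊛ y)[n] = Σ(m=0 to 2) x[m] · y[(n-m) mod 3]

Computing each output sample:
(x ⊛ y)[0] = 0
(x ⊛ y)[1] = 2
(x ⊛ y)[2] = 0

x ⊛ y = [0, 2, 0]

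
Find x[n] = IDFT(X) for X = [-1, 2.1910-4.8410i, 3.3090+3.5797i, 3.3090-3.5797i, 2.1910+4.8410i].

x[n] = (1/5) Σ(k=0 to 4) X[k] · e^(2πikn/5)

Computing each x[n]:
x[0] = 2
x[1] = 0
x[2] = 2
x[3] = -3
x[4] = -2

x = [2, 0, 2, -3, -2]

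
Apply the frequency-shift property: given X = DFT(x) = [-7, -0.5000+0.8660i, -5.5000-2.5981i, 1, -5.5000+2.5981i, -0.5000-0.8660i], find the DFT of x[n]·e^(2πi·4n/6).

Modulation property: DFT(ω_6^(-4n)·x[n]) = X[(k-4) mod 6], so circularly shift X by 4 positions.

X[k-4] = [-5.5000-2.5981i, 1, -5.5000+2.5981i, -0.5000-0.8660i, -7, -0.5000+0.8660i]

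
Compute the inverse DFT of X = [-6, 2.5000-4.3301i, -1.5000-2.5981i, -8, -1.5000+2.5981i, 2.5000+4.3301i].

x[n] = (1/6) Σ(k=0 to 5) X[k] · e^(2πikn/6)

Computing each x[n]:
x[0] = -2
x[1] = 3
x[2] = -2
x[3] = -1
x[4] = -3
x[5] = -1

x = [-2, 3, -2, -1, -3, -1]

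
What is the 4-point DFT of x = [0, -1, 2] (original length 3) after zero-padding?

Original 3-point DFT: [1, -0.5000+2.5981i, -0.5000-2.5981i]
Zero-padded 4-point DFT provides frequency interpolation.

DFT_4([x, 0, ...]) = [1, -2+1i, 3, -2-1i]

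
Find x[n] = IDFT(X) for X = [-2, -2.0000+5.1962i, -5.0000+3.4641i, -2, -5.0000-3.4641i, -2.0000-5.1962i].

x[n] = (1/6) Σ(k=0 to 5) X[k] · e^(2πikn/6)

Computing each x[n]:
x[0] = -3
x[1] = -2
x[2] = 0
x[3] = -1
x[4] = 1
x[5] = 3

x = [-3, -2, 0, -1, 1, 3]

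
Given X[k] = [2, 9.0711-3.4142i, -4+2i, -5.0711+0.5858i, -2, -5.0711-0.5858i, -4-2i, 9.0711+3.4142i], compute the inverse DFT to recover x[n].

x[n] = (1/8) Σ(k=0 to 7) X[k] · e^(2πikn/8)

Computing each x[n]:
x[0] = 0
x[1] = 3
x[2] = 2
x[3] = -1
x[4] = -2
x[5] = -3
x[6] = 0
x[7] = 3

x = [0, 3, 2, -1, -2, -3, 0, 3]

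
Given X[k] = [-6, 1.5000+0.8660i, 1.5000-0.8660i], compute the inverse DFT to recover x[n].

x[n] = (1/3) Σ(k=0 to 2) X[k] · e^(2πikn/3)

Computing each x[n]:
x[0] = -1
x[1] = -3
x[2] = -2

x = [-1, -3, -2]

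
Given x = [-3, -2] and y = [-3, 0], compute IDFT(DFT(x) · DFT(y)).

(x ⊛ y)[n] = Σ(m=0 to 1) x[m] · y[(n-m) mod 2]

Computing each output sample:
(x ⊛ y)[0] = 9
(x ⊛ y)[1] = 6

x ⊛ y = [9, 6]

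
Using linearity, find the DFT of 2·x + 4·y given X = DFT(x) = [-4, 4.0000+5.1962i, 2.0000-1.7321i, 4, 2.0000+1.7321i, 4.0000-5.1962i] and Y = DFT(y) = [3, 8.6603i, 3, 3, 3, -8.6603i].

By linearity: DFT(2x + 4y) = 2·DFT(x) + 4·DFT(y)
= 2·[-4, 4.0000+5.1962i, 2.0000-1.7321i, 4, 2.0000+1.7321i, 4.0000-5.1962i] + 4·[3, 8.6603i, 3, 3, 3, -8.6603i]

Computing element-wise:
Z[0] = 2·(-4) + 4·(3) = 4
Z[1] = 2·(4.0000+5.1962i) + 4·(8.6603i) = 8.0000+45.0336i
Z[2] = 2·(2.0000-1.7321i) + 4·(3) = 16.0000-3.4642i
Z[3] = 2·(4) + 4·(3) = 20
Z[4] = 2·(2.0000+1.7321i) + 4·(3) = 16.0000+3.4642i
Z[5] = 2·(4.0000-5.1962i) + 4·(-8.6603i) = 8.0000-45.0336i

DFT(2x + 4y) = 2·X + 4·Y = [4, 8.0000+45.0336i, 16.0000-3.4642i, 20, 16.0000+3.4642i, 8.0000-45.0336i]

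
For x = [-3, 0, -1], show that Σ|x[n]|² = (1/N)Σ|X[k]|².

Time domain:
Σ|x[n]|² = |-3|² + |0|² + |-1|² = 10.0000

Frequency domain:
(1/3)Σ|X[k]|² = (1/3)(|-4|² + |-2.5000-0.8660i|² + |-2.5000+0.8660i|²) = (1/3)·30.0000 = 10.0000

Both sides agree, confirming Parseval's theorem.

Σ|x[n]|² = (1/N)Σ|X[k]|² = 10.0000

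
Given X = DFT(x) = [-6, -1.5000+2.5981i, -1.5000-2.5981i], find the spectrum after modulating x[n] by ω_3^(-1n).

Modulation property: DFT(ω_3^(-1n)·x[n]) = X[(k-1) mod 3], so circularly shift X by 1 positions.

X[k-1] = [-1.5000-2.5981i, -6, -1.5000+2.5981i]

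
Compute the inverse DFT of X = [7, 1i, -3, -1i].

x[n] = (1/4) Σ(k=0 to 3) X[k] · e^(2πikn/4)

Computing each x[n]:
x[0] = 1
x[1] = 2
x[2] = 1
x[3] = 3

x = [1, 2, 1, 3]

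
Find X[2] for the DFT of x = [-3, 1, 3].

X[2] = Σ(n=0 to 2) x[n] · ω_3^(2n) where ω_3 = e^(-2πi/3)
= (-3)·ω_3^0 + (1)·ω_3^2 + (3)·ω_3^4

X[2] = -5.0000-1.7321i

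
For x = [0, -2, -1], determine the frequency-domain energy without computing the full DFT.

Parseval: Σ|x[n]|² = (1/N)Σ|X[k]|², so Σ|X[k]|² = N·Σ|x[n]|² = 3·5.0000

Σ|X[k]|² = N·Σ|x[n]|² = 3·5.0000 = 15.0000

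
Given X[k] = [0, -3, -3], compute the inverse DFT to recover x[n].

x[n] = (1/3) Σ(k=0 to 2) X[k] · e^(2πikn/3)

Computing each x[n]:
x[0] = -2
x[1] = 1
x[2] = 1

x = [-2, 1, 1]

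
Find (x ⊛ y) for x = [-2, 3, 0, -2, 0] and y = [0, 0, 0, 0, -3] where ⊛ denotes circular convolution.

(x ⊛ y)[n] = Σ(m=0 to 4) x[m] · y[(n-m) mod 5]

Computing each output sample:
(x ⊛ y)[0] = -9
(x ⊛ y)[1] = 0
(x ⊛ y)[2] = 6
(x ⊛ y)[3] = 0
(x ⊛ y)[4] = 6

x ⊛ y = [-9, 0, 6, 0, 6]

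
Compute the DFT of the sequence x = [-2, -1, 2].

X[k] = Σ(n=0 to 2) x[n] · ω_3^(nk)
where ω_3 = e^(-2πi/3)

Computing each X[k]:
X[0] = -1
X[1] = -2.5000+2.5981i
X[2] = -2.5000-2.5981i

X = [-1, -2.5000+2.5981i, -2.5000-2.5981i]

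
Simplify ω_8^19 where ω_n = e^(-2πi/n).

Since ω_8^8 = 1, powers reduce modulo 8.
19 mod 8 = 3
So ω_8^19 = ω_8^3 = e^(-2πi·3/8)

ω_8^19 = ω_8^3 = -0.7071-0.7071i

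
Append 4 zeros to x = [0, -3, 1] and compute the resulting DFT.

Original 3-point DFT: [-2, 1.0000+3.4641i, 1.0000-3.4641i]
Zero-padded 7-point DFT provides frequency interpolation.

DFT_7([x, 0, ...]) = [-2, -2.0930+1.3706i, -0.2334+3.3587i, 3.3264+2.0835i, 3.3264-2.0835i, -0.2334-3.3587i, -2.0930-1.3706i]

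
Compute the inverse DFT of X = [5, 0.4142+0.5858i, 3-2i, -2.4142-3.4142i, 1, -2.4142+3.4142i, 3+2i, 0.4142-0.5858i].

x[n] = (1/8) Σ(k=0 to 7) X[k] · e^(2πikn/8)

Computing each x[n]:
x[0] = 1
x[1] = 2
x[2] = -1
x[3] = 0
x[4] = 2
x[5] = 0
x[6] = 1
x[7] = 0

x = [1, 2, -1, 0, 2, 0, 1, 0]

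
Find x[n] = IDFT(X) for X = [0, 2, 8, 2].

x[n] = (1/4) Σ(k=0 to 3) X[k] · e^(2πikn/4)

Computing each x[n]:
x[0] = 3
x[1] = -2
x[2] = 1
x[3] = -2

x = [3, -2, 1, -2]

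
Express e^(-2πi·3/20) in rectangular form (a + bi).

ω_20^3 = e^(-2πi·3/20)
= cos(-2π·3/20) + i·sin(-2π·3/20)
= cos(-6π/20) + i·sin(-6π/20)

ω_20^3 = cos(-6π/20) + i·sin(-6π/20) = 0.5878-0.8090i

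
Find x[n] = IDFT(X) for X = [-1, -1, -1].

x[n] = (1/3) Σ(k=0 to 2) X[k] · e^(2πikn/3)

Computing each x[n]:
x[0] = -1
x[1] = 0
x[2] = 0

x = [-1, 0, 0]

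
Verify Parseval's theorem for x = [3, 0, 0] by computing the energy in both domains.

Time domain:
Σ|x[n]|² = |3|² + |0|² + |0|² = 9.0000

Frequency domain:
(1/3)Σ|X[k]|² = (1/3)(|3|² + |3|² + |3|²) = (1/3)·27.0000 = 9.0000

Both sides agree, confirming Parseval's theorem.

Σ|x[n]|² = (1/N)Σ|X[k]|² = 9.0000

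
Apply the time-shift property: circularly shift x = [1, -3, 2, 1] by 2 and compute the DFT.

Time shift by 2: X_shifted[k] = ω_4^(2k) · X[k]
Shifted x = [2, 1, 1, -3]

DFT(x[n-2]) = [1, 1-4i, 5, 1+4i]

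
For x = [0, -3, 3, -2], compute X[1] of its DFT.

X[1] = Σ(n=0 to 3) x[n] · ω_4^(1n) where ω_4 = e^(-2πi/4)
= (0)·ω_4^0 + (-3)·ω_4^1 + (3)·ω_4^2 + (-2)·ω_4^3

X[1] = -3+1i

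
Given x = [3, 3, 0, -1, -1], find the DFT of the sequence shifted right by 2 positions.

Time shift by 2: X_shifted[k] = ω_5^(2k) · X[k]
Shifted x = [-1, -1, 3, 3, 0]

DFT(x[n-2]) = [4, -6.1631+0.9511i, 1.6631+0.5878i, 1.6631-0.5878i, -6.1631-0.9511i]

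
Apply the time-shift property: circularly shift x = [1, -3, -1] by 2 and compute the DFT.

Time shift by 2: X_shifted[k] = ω_3^(2k) · X[k]
Shifted x = [-3, -1, 1]

DFT(x[n-2]) = [-3, -3.0000+1.7321i, -3.0000-1.7321i]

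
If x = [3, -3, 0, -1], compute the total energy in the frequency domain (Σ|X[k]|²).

Parseval: Σ|x[n]|² = (1/N)Σ|X[k]|², so Σ|X[k]|² = N·Σ|x[n]|² = 4·19.0000

Σ|X[k]|² = N·Σ|x[n]|² = 4·19.0000 = 76.0000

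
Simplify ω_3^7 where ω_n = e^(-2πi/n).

Since ω_3^3 = 1, powers reduce modulo 3.
7 mod 3 = 1
So ω_3^7 = ω_3^1 = e^(-2πi·1/3)

ω_3^7 = ω_3^1 = -0.5000-0.8660i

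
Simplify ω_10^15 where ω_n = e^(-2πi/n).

Since ω_10^10 = 1, powers reduce modulo 10.
15 mod 10 = 5
So ω_10^15 = ω_10^5 = e^(-2πi·5/10)

ω_10^15 = ω_10^5 = -1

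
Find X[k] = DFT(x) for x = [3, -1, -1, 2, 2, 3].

X[k] = Σ(n=0 to 5) x[n] · ω_6^(nk)
where ω_6 = e^(-2πi/6)

Computing each X[k]:
X[0] = 8
X[1] = 1.5000+6.0622i
X[2] = 3.5000+0.8660i
X[3] = 0
X[4] = 3.5000-0.8660i
X[5] = 1.5000-6.0622i

X = [8, 1.5000+6.0622i, 3.5000+0.8660i, 0, 3.5000-0.8660i, 1.5000-6.0622i]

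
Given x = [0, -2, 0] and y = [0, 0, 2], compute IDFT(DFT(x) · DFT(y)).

(x ⊛ y)[n] = Σ(m=0 to 2) x[m] · y[(n-m) mod 3]

Computing each output sample:
(x ⊛ y)[0] = -4
(x ⊛ y)[1] = 0
(x ⊛ y)[2] = 0

x ⊛ y = [-4, 0, 0]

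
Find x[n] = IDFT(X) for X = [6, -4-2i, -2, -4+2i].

x[n] = (1/4) Σ(k=0 to 3) X[k] · e^(2πikn/4)

Computing each x[n]:
x[0] = -1
x[1] = 3
x[2] = 3
x[3] = 1

x = [-1, 3, 3, 1]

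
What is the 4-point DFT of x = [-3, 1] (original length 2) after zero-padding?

Original 2-point DFT: [-2, -4]
Zero-padded 4-point DFT provides frequency interpolation.

DFT_4([x, 0, ...]) = [-2, -3-1i, -4, -3+1i]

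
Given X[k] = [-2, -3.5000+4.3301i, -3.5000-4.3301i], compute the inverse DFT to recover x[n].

x[n] = (1/3) Σ(k=0 to 2) X[k] · e^(2πikn/3)

Computing each x[n]:
x[0] = -3
x[1] = -2
x[2] = 3

x = [-3, -2, 3]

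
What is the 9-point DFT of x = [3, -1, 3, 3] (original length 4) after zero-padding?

Original 4-point DFT: [8, 4i, 4, -4i]
Zero-padded 9-point DFT provides frequency interpolation.

DFT_9([x, 0, ...]) = [8, 1.2549-4.9097i, -1.4927+2.5568i, 5.0000+3.4641i, 4.7378-0.3277i, 4.7378+0.3277i, 5.0000-3.4641i, -1.4927-2.5568i, 1.2549+4.9097i]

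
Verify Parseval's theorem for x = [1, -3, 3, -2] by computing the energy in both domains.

Time domain:
Σ|x[n]|² = |1|² + |-3|² + |3|² + |-2|² = 23.0000

Frequency domain:
(1/4)Σ|X[k]|² = (1/4)(|-1|² + |-2+1i|² + |9|² + |-2-1i|²) = (1/4)·92.0000 = 23.0000

Both sides agree, confirming Parseval's theorem.

Σ|x[n]|² = (1/N)Σ|X[k]|² = 23.0000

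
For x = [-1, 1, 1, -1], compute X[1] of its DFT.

X[1] = Σ(n=0 to 3) x[n] · ω_4^(1n) where ω_4 = e^(-2πi/4)
= (-1)·ω_4^0 + (1)·ω_4^1 + (1)·ω_4^2 + (-1)·ω_4^3

X[1] = -2-2i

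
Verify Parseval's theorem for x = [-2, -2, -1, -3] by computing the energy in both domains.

Time domain:
Σ|x[n]|² = |-2|² + |-2|² + |-1|² + |-3|² = 18.0000

Frequency domain:
(1/4)Σ|X[k]|² = (1/4)(|-8|² + |-1-1i|² + |2|² + |-1+1i|²) = (1/4)·72.0000 = 18.0000

Both sides agree, confirming Parseval's theorem.

Σ|x[n]|² = (1/N)Σ|X[k]|² = 18.0000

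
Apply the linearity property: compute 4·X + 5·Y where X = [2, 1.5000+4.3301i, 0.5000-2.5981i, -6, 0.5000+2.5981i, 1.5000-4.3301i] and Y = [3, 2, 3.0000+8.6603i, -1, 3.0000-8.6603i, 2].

By linearity: DFT(4x + 5y) = 4·DFT(x) + 5·DFT(y)
= 4·[2, 1.5000+4.3301i, 0.5000-2.5981i, -6, 0.5000+2.5981i, 1.5000-4.3301i] + 5·[3, 2, 3.0000+8.6603i, -1, 3.0000-8.6603i, 2]

Computing element-wise:
Z[0] = 4·(2) + 5·(3) = 23
Z[1] = 4·(1.5000+4.3301i) + 5·(2) = 16.0000+17.3204i
Z[2] = 4·(0.5000-2.5981i) + 5·(3.0000+8.6603i) = 17.0000+32.9091i
Z[3] = 4·(-6) + 5·(-1) = -29
Z[4] = 4·(0.5000+2.5981i) + 5·(3.0000-8.6603i) = 17.0000-32.9091i
Z[5] = 4·(1.5000-4.3301i) + 5·(2) = 16.0000-17.3204i

DFT(4x + 5y) = 4·X + 5·Y = [23, 16.0000+17.3204i, 17.0000+32.9091i, -29, 17.0000-32.9091i, 16.0000-17.3204i]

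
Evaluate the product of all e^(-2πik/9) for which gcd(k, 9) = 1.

The primitive 9th roots of unity are ω_9^k for k coprime to 9: k ∈ {1, 2, 4, 5, 7, 8}
Their product equals the constant term of the cyclotomic polynomial Φ_9(x) up to sign.
For n ≥ 3, the product of all primitive nth roots of unity is 1. (For n=1 it is 1; for n=2 it is -1.)

1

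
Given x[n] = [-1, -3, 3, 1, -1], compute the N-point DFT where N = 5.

X[k] = Σ(n=0 to 4) x[n] · ω_5^(nk)
where ω_5 = e^(-2πi/5)

Computing each X[k]:
X[0] = -1
X[1] = -5.4721+0.7265i
X[2] = 3.4721+3.0777i
X[3] = 3.4721-3.0777i
X[4] = -5.4721-0.7265i

X = [-1, -5.4721+0.7265i, 3.4721+3.0777i, 3.4721-3.0777i, -5.4721-0.7265i]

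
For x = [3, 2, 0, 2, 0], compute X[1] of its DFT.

X[1] = Σ(n=0 to 4) x[n] · ω_5^(1n) where ω_5 = e^(-2πi/5)
= (3)·ω_5^0 + (2)·ω_5^1 + (0)·ω_5^2 + (2)·ω_5^3 + (0)·ω_5^4

X[1] = 2.0000-0.7265i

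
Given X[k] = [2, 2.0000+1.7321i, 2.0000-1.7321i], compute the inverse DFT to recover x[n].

x[n] = (1/3) Σ(k=0 to 2) X[k] · e^(2πikn/3)

Computing each x[n]:
x[0] = 2
x[1] = -1
x[2] = 1

x = [2, -1, 1]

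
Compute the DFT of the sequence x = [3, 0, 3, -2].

X[k] = Σ(n=0 to 3) x[n] · ω_4^(nk)
where ω_4 = e^(-2πi/4)

Computing each X[k]:
X[0] = 4
X[1] = -2i
X[2] = 8
X[3] = 2i

X = [4, -2i, 8, 2i]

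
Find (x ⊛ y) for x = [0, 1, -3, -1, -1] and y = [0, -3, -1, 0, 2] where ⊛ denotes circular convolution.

(x ⊛ y)[n] = Σ(m=0 to 4) x[m] · y[(n-m) mod 5]

Computing each output sample:
(x ⊛ y)[0] = 6
(x ⊛ y)[1] = -5
(x ⊛ y)[2] = -5
(x ⊛ y)[3] = 6
(x ⊛ y)[4] = 6

x ⊛ y = [6, -5, -5, 6, 6]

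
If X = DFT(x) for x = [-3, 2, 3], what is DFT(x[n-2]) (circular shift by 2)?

Time shift by 2: X_shifted[k] = ω_3^(2k) · X[k]
Shifted x = [2, 3, -3]

DFT(x[n-2]) = [2, 2.0000-5.1962i, 2.0000+5.1962i]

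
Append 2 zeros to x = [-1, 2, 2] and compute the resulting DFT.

Original 3-point DFT: [3, -3, -3]
Zero-padded 5-point DFT provides frequency interpolation.

DFT_5([x, 0, ...]) = [3, -2.0000-3.0777i, -2.0000+0.7265i, -2.0000-0.7265i, -2.0000+3.0777i]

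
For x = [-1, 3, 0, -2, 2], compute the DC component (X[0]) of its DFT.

X[0] = Σ(n=0 to 4) x[n] · ω_5^0 = Σ x[n]
= (-1) + (3) + (0) + (-2) + (2)

X[0] = 2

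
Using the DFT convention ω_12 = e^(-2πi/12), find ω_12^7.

ω_12^7 = e^(-2πi·7/12)
= cos(-2π·7/12) + i·sin(-2π·7/12)
= cos(-14π/12) + i·sin(-14π/12)

ω_12^7 = cos(-14π/12) + i·sin(-14π/12) = -0.8660+0.5000i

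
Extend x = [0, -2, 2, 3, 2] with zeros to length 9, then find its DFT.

Original 5-point DFT: [5, -4.0451+4.3920i, 1.5451+1.4001i, 1.5451-1.4001i, -4.0451-4.3920i]
Zero-padded 9-point DFT provides frequency interpolation.

DFT_9([x, 0, ...]) = [5, -4.5642-3.9662i, -2.1946+5.1692i, 2.0000+1.7321i, 2.2588+1.3412i, 2.2588-1.3412i, 2.0000-1.7321i, -2.1946-5.1692i, -4.5642+3.9662i]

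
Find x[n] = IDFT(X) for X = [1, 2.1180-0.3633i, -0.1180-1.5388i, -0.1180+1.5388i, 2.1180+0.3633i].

x[n] = (1/5) Σ(k=0 to 4) X[k] · e^(2πikn/5)

Computing each x[n]:
x[0] = 1
x[1] = 1
x[2] = -1
x[3] = 0
x[4] = 0

x = [1, 1, -1, 0, 0]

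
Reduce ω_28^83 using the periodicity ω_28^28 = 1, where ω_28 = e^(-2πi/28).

Since ω_28^28 = 1, powers reduce modulo 28.
83 mod 28 = 27
So ω_28^83 = ω_28^27 = e^(-2πi·27/28)

ω_28^83 = ω_28^27 = 0.9749+0.2225i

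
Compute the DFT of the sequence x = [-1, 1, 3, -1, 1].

X[k] = Σ(n=0 to 4) x[n] · ω_5^(nk)
where ω_5 = e^(-2πi/5)

Computing each X[k]:
X[0] = 3
X[1] = -2.0000-2.3511i
X[2] = -2.0000+3.8042i
X[3] = -2.0000-3.8042i
X[4] = -2.0000+2.3511i

X = [3, -2.0000-2.3511i, -2.0000+3.8042i, -2.0000-3.8042i, -2.0000+2.3511i]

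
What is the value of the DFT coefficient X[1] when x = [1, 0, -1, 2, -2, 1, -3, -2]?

X[1] = Σ(n=0 to 7) x[n] · ω_8^(1n) where ω_8 = e^(-2πi/8)
= (1)·ω_8^0 + (0)·ω_8^1 + (-1)·ω_8^2 + (2)·ω_8^3 + (-2)·ω_8^4 + (1)·ω_8^5 + (-3)·ω_8^6 + (-2)·ω_8^7

X[1] = -0.5355-4.1213i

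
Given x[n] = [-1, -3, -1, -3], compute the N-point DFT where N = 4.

X[k] = Σ(n=0 to 3) x[n] · ω_4^(nk)
where ω_4 = e^(-2πi/4)

Computing each X[k]:
X[0] = -8
X[1] = 0
X[2] = 4
X[3] = 0

X = [-8, 0, 4, 0]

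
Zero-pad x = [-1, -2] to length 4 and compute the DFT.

Original 2-point DFT: [-3, 1]
Zero-padded 4-point DFT provides frequency interpolation.

DFT_4([x, 0, ...]) = [-3, -1+2i, 1, -1-2i]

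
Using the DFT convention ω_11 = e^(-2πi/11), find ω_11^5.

ω_11^5 = e^(-2πi·5/11)
= cos(-2π·5/11) + i·sin(-2π·5/11)
= cos(-10π/11) + i·sin(-10π/11)

ω_11^5 = cos(-10π/11) + i·sin(-10π/11) = -0.9595-0.2817i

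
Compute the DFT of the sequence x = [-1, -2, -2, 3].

X[k] = Σ(n=0 to 3) x[n] · ω_4^(nk)
where ω_4 = e^(-2πi/4)

Computing each X[k]:
X[0] = -2
X[1] = 1+5i
X[2] = -4
X[3] = 1-5i

X = [-2, 1+5i, -4, 1-5i]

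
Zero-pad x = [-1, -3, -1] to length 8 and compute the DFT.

Original 3-point DFT: [-5, 1.0000+1.7321i, 1.0000-1.7321i]
Zero-padded 8-point DFT provides frequency interpolation.

DFT_8([x, 0, ...]) = [-5, -3.1213+3.1213i, 3i, 1.1213+1.1213i, 1, 1.1213-1.1213i, -3i, -3.1213-3.1213i]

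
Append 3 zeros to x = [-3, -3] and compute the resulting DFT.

Original 2-point DFT: [-6, 0]
Zero-padded 5-point DFT provides frequency interpolation.

DFT_5([x, 0, ...]) = [-6, -3.9271+2.8532i, -0.5729+1.7634i, -0.5729-1.7634i, -3.9271-2.8532i]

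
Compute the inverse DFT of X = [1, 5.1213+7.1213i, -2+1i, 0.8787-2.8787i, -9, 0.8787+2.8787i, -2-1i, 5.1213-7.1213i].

x[n] = (1/8) Σ(k=0 to 7) X[k] · e^(2πikn/8)

Computing each x[n]:
x[0] = 0
x[1] = 1
x[2] = -3
x[3] = 0
x[4] = -3
x[5] = 1
x[6] = 2
x[7] = 3

x = [0, 1, -3, 0, -3, 1, 2, 3]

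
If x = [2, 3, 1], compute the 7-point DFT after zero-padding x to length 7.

Original 3-point DFT: [6, -1.7321i, 1.7321i]
Zero-padded 7-point DFT provides frequency interpolation.

DFT_7([x, 0, ...]) = [6, 3.6479-3.3204i, 0.4315-2.4909i, -0.0794-0.5198i, -0.0794+0.5198i, 0.4315+2.4909i, 3.6479+3.3204i]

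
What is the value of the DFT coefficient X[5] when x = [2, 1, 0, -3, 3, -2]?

X[5] = Σ(n=0 to 5) x[n] · ω_6^(5n) where ω_6 = e^(-2πi/6)
= (2)·ω_6^0 + (1)·ω_6^5 + (0)·ω_6^10 + (-3)·ω_6^15 + (3)·ω_6^20 + (-2)·ω_6^25

X[5] = 3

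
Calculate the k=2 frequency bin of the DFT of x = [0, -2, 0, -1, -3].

X[2] = Σ(n=0 to 4) x[n] · ω_5^(2n) where ω_5 = e^(-2πi/5)
= (0)·ω_5^0 + (-2)·ω_5^2 + (0)·ω_5^4 + (-1)·ω_5^6 + (-3)·ω_5^8

X[2] = 3.7361+0.3633i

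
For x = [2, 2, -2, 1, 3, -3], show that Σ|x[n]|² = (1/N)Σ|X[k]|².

Time domain:
Σ|x[n]|² = |2|² + |2|² + |-2|² + |1|² + |3|² + |-3|² = 31.0000

Frequency domain:
(1/6)Σ|X[k]|² = (1/6)(|3|² + |0|² + |3.0000-8.6603i|² + |3|² + |3.0000+8.6603i|² + |0|²) = (1/6)·186.0000 = 31.0000

Both sides agree, confirming Parseval's theorem.

Σ|x[n]|² = (1/N)Σ|X[k]|² = 31.0000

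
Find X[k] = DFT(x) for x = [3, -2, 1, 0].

X[k] = Σ(n=0 to 3) x[n] · ω_4^(nk)
where ω_4 = e^(-2πi/4)

Computing each X[k]:
X[0] = 2
X[1] = 2+2i
X[2] = 6
X[3] = 2-2i

X = [2, 2+2i, 6, 2-2i]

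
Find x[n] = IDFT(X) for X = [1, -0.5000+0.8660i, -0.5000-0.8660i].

x[n] = (1/3) Σ(k=0 to 2) X[k] · e^(2πikn/3)

Computing each x[n]:
x[0] = 0
x[1] = 0
x[2] = 1

x = [0, 0, 1]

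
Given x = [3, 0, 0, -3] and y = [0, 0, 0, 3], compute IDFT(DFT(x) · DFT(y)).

(x ⊛ y)[n] = Σ(m=0 to 3) x[m] · y[(n-m) mod 4]

Computing each output sample:
(x ⊛ y)[0] = 0
(x ⊛ y)[1] = 0
(x ⊛ y)[2] = -9
(x ⊛ y)[3] = 9

x ⊛ y = [0, 0, -9, 9]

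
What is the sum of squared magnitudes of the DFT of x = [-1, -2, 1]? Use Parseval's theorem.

Parseval: Σ|x[n]|² = (1/N)Σ|X[k]|², so Σ|X[k]|² = N·Σ|x[n]|² = 3·6.0000

Σ|X[k]|² = N·Σ|x[n]|² = 3·6.0000 = 18.0000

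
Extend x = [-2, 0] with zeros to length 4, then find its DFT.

Original 2-point DFT: [-2, -2]
Zero-padded 4-point DFT provides frequency interpolation.

DFT_4([x, 0, ...]) = [-2, -2, -2, -2]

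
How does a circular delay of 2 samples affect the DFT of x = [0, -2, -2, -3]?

Time shift by 2: X_shifted[k] = ω_4^(2k) · X[k]
Shifted x = [-2, -3, 0, -2]

DFT(x[n-2]) = [-7, -2+1i, 3, -2-1i]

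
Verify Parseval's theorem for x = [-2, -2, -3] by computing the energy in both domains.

Time domain:
Σ|x[n]|² = |-2|² + |-2|² + |-3|² = 17.0000

Frequency domain:
(1/3)Σ|X[k]|² = (1/3)(|-7|² + |0.5000-0.8660i|² + |0.5000+0.8660i|²) = (1/3)·51.0000 = 17.0000

Both sides agree, confirming Parseval's theorem.

Σ|x[n]|² = (1/N)Σ|X[k]|² = 17.0000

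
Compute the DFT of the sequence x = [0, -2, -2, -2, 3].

X[k] = Σ(n=0 to 4) x[n] · ω_5^(nk)
where ω_5 = e^(-2πi/5)

Computing each X[k]:
X[0] = -3
X[1] = 3.5451+4.7553i
X[2] = -2.0451+2.9389i
X[3] = -2.0451-2.9389i
X[4] = 3.5451-4.7553i

X = [-3, 3.5451+4.7553i, -2.0451+2.9389i, -2.0451-2.9389i, 3.5451-4.7553i]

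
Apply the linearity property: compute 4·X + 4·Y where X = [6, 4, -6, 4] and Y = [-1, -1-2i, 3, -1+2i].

By linearity: DFT(4x + 4y) = 4·DFT(x) + 4·DFT(y)
= 4·[6, 4, -6, 4] + 4·[-1, -1-2i, 3, -1+2i]

Computing element-wise:
Z[0] = 4·(6) + 4·(-1) = 20
Z[1] = 4·(4) + 4·(-1-2i) = 12-8i
Z[2] = 4·(-6) + 4·(3) = -12
Z[3] = 4·(4) + 4·(-1+2i) = 12+8i

DFT(4x + 4y) = 4·X + 4·Y = [20, 12-8i, -12, 12+8i]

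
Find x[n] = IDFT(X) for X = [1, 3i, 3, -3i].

x[n] = (1/4) Σ(k=0 to 3) X[k] · e^(2πikn/4)

Computing each x[n]:
x[0] = 1
x[1] = -2
x[2] = 1
x[3] = 1

x = [1, -2, 1, 1]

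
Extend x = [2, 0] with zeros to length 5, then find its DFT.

Original 2-point DFT: [2, 2]
Zero-padded 5-point DFT provides frequency interpolation.

DFT_5([x, 0, ...]) = [2, 2, 2, 2, 2]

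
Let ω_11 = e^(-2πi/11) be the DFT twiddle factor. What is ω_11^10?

ω_11^10 = e^(-2πi·10/11)
= cos(-2π·10/11) + i·sin(-2π·10/11)
= cos(-20π/11) + i·sin(-20π/11)

ω_11^10 = cos(-20π/11) + i·sin(-20π/11) = 0.8413+0.5406i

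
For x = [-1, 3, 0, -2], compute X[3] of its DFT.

X[3] = Σ(n=0 to 3) x[n] · ω_4^(3n) where ω_4 = e^(-2πi/4)
= (-1)·ω_4^0 + (3)·ω_4^3 + (0)·ω_4^6 + (-2)·ω_4^9

X[3] = -1+5i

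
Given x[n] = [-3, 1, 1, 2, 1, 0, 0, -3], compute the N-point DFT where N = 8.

X[k] = Σ(n=0 to 7) x[n] · ω_8^(nk)
where ω_8 = e^(-2πi/8)

Computing each X[k]:
X[0] = -1
X[1] = -6.8284-5.2426i
X[2] = -3-2i
X[3] = -1.1716-3.2426i
X[4] = -1
X[5] = -1.1716+3.2426i
X[6] = -3+2i
X[7] = -6.8284+5.2426i

X = [-1, -6.8284-5.2426i, -3-2i, -1.1716-3.2426i, -1, -1.1716+3.2426i, -3+2i, -6.8284+5.2426i]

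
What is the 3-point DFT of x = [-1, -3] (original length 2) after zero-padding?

Original 2-point DFT: [-4, 2]
Zero-padded 3-point DFT provides frequency interpolation.

DFT_3([x, 0, ...]) = [-4, 0.5000+2.5981i, 0.5000-2.5981i]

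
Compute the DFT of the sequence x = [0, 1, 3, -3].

X[k] = Σ(n=0 to 3) x[n] · ω_4^(nk)
where ω_4 = e^(-2πi/4)

Computing each X[k]:
X[0] = 1
X[1] = -3-4i
X[2] = 5
X[3] = -3+4i

X = [1, -3-4i, 5, -3+4i]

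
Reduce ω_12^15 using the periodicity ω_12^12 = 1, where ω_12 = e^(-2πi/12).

Since ω_12^12 = 1, powers reduce modulo 12.
15 mod 12 = 3
So ω_12^15 = ω_12^3 = e^(-2πi·3/12)

ω_12^15 = ω_12^3 = -1i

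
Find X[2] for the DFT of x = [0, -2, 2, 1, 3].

X[2] = Σ(n=0 to 4) x[n] · ω_5^(2n) where ω_5 = e^(-2πi/5)
= (0)·ω_5^0 + (-2)·ω_5^2 + (2)·ω_5^4 + (1)·ω_5^6 + (3)·ω_5^8

X[2] = 0.1180+3.8900i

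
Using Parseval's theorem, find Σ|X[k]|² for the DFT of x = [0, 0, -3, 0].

Parseval: Σ|x[n]|² = (1/N)Σ|X[k]|², so Σ|X[k]|² = N·Σ|x[n]|² = 4·9.0000

Σ|X[k]|² = N·Σ|x[n]|² = 4·9.0000 = 36.0000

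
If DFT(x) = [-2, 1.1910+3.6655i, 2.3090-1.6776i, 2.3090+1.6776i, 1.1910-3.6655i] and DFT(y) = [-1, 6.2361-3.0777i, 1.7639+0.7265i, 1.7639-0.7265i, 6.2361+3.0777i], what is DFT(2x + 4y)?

By linearity: DFT(2x + 4y) = 2·DFT(x) + 4·DFT(y)
= 2·[-2, 1.1910+3.6655i, 2.3090-1.6776i, 2.3090+1.6776i, 1.1910-3.6655i] + 4·[-1, 6.2361-3.0777i, 1.7639+0.7265i, 1.7639-0.7265i, 6.2361+3.0777i]

Computing element-wise:
Z[0] = 2·(-2) + 4·(-1) = -8
Z[1] = 2·(1.1910+3.6655i) + 4·(6.2361-3.0777i) = 27.3264-4.9798i
Z[2] = 2·(2.3090-1.6776i) + 4·(1.7639+0.7265i) = 11.6736-0.4492i
Z[3] = 2·(2.3090+1.6776i) + 4·(1.7639-0.7265i) = 11.6736+0.4492i
Z[4] = 2·(1.1910-3.6655i) + 4·(6.2361+3.0777i) = 27.3264+4.9798i

DFT(2x + 4y) = 2·X + 4·Y = [-8, 27.3264-4.9798i, 11.6736-0.4492i, 11.6736+0.4492i, 27.3264+4.9798i]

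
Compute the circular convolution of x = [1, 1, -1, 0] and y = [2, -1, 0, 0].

(x ⊛ y)[n] = Σ(m=0 to 3) x[m] · y[(n-m) mod 4]

Computing each output sample:
(x ⊛ y)[0] = 2
(x ⊛ y)[1] = 1
(x ⊛ y)[2] = -3
(x ⊛ y)[3] = 1

x ⊛ y = [2, 1, -3, 1]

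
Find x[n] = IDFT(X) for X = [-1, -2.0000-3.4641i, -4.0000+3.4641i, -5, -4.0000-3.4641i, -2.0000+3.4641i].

x[n] = (1/6) Σ(k=0 to 5) X[k] · e^(2πikn/6)

Computing each x[n]:
x[0] = -3
x[1] = 1
x[2] = 2
x[3] = 0
x[4] = -2
x[5] = 1

x = [-3, 1, 2, 0, -2, 1]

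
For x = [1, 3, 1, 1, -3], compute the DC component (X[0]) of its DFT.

X[0] = Σ(n=0 to 4) x[n] · ω_5^0 = Σ x[n]
= (1) + (3) + (1) + (1) + (-3)

X[0] = 3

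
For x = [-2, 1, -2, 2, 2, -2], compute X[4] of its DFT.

X[4] = Σ(n=0 to 5) x[n] · ω_6^(4n) where ω_6 = e^(-2πi/6)
= (-2)·ω_6^0 + (1)·ω_6^4 + (-2)·ω_6^8 + (2)·ω_6^12 + (2)·ω_6^16 + (-2)·ω_6^20

X[4] = 0.5000+6.0622i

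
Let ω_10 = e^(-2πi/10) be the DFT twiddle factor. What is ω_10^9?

ω_10^9 = e^(-2πi·9/10)
= cos(-2π·9/10) + i·sin(-2π·9/10)
= cos(-18π/10) + i·sin(-18π/10)

ω_10^9 = cos(-18π/10) + i·sin(-18π/10) = 0.8090+0.5878i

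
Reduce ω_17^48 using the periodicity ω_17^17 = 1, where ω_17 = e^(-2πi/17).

Since ω_17^17 = 1, powers reduce modulo 17.
48 mod 17 = 14
So ω_17^48 = ω_17^14 = e^(-2πi·14/17)

ω_17^48 = ω_17^14 = 0.4457+0.8952i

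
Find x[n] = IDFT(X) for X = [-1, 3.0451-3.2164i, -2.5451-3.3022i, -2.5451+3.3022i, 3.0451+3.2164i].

x[n] = (1/5) Σ(k=0 to 4) X[k] · e^(2πikn/5)

Computing each x[n]:
x[0] = 0
x[1] = 3
x[2] = -2
x[3] = -1
x[4] = -1

x = [0, 3, -2, -1, -1]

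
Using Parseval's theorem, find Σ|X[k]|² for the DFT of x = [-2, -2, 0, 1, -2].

Parseval: Σ|x[n]|² = (1/N)Σ|X[k]|², so Σ|X[k]|² = N·Σ|x[n]|² = 5·13.0000

Σ|X[k]|² = N·Σ|x[n]|² = 5·13.0000 = 65.0000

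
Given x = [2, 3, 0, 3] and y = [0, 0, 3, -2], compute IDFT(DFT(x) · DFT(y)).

(x ⊛ y)[n] = Σ(m=0 to 3) x[m] · y[(n-m) mod 4]

Computing each output sample:
(x ⊛ y)[0] = -6
(x ⊛ y)[1] = 9
(x ⊛ y)[2] = 0
(x ⊛ y)[3] = 5

x ⊛ y = [-6, 9, 0, 5]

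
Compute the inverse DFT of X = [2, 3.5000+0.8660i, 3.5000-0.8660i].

x[n] = (1/3) Σ(k=0 to 2) X[k] · e^(2πikn/3)

Computing each x[n]:
x[0] = 3
x[1] = -1
x[2] = 0

x = [3, -1, 0]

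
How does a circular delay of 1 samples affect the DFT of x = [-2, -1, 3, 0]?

Time shift by 1: X_shifted[k] = ω_4^(1k) · X[k]
Shifted x = [0, -2, -1, 3]

DFT(x[n-1]) = [0, 1+5i, -2, 1-5i]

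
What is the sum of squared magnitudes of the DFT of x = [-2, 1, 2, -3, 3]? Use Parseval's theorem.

Parseval: Σ|x[n]|² = (1/N)Σ|X[k]|², so Σ|X[k]|² = N·Σ|x[n]|² = 5·27.0000

Σ|X[k]|² = N·Σ|x[n]|² = 5·27.0000 = 135.0000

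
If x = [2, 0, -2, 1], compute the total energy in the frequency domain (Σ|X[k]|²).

Parseval: Σ|x[n]|² = (1/N)Σ|X[k]|², so Σ|X[k]|² = N·Σ|x[n]|² = 4·9.0000

Σ|X[k]|² = N·Σ|x[n]|² = 4·9.0000 = 36.0000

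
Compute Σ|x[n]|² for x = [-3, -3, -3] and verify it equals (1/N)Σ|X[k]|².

Time domain:
Σ|x[n]|² = |-3|² + |-3|² + |-3|² = 27.0000

Frequency domain:
(1/3)Σ|X[k]|² = (1/3)(|-9|² + |0|² + |0|²) = (1/3)·81.0000 = 27.0000

Both sides agree, confirming Parseval's theorem.

Σ|x[n]|² = (1/N)Σ|X[k]|² = 27.0000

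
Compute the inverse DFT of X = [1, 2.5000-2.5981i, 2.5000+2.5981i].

x[n] = (1/3) Σ(k=0 to 2) X[k] · e^(2πikn/3)

Computing each x[n]:
x[0] = 2
x[1] = 1
x[2] = -2

x = [2, 1, -2]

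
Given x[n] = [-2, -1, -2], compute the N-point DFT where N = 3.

X[k] = Σ(n=0 to 2) x[n] · ω_3^(nk)
where ω_3 = e^(-2πi/3)

Computing each X[k]:
X[0] = -5
X[1] = -0.5000-0.8660i
X[2] = -0.5000+0.8660i

X = [-5, -0.5000-0.8660i, -0.5000+0.8660i]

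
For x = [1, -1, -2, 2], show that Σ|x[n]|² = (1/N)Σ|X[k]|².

Time domain:
Σ|x[n]|² = |1|² + |-1|² + |-2|² + |2|² = 10.0000

Frequency domain:
(1/4)Σ|X[k]|² = (1/4)(|0|² + |3+3i|² + |-2|² + |3-3i|²) = (1/4)·40.0000 = 10.0000

Both sides agree, confirming Parseval's theorem.

Σ|x[n]|² = (1/N)Σ|X[k]|² = 10.0000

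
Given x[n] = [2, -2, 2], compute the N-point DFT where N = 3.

X[k] = Σ(n=0 to 2) x[n] · ω_3^(nk)
where ω_3 = e^(-2πi/3)

Computing each X[k]:
X[0] = 2
X[1] = 2.0000+3.4641i
X[2] = 2.0000-3.4641i

X = [2, 2.0000+3.4641i, 2.0000-3.4641i]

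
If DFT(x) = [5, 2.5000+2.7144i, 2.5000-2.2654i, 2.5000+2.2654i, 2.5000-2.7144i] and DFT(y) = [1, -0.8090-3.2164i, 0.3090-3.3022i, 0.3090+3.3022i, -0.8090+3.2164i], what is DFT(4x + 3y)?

By linearity: DFT(4x + 3y) = 4·DFT(x) + 3·DFT(y)
= 4·[5, 2.5000+2.7144i, 2.5000-2.2654i, 2.5000+2.2654i, 2.5000-2.7144i] + 3·[1, -0.8090-3.2164i, 0.3090-3.3022i, 0.3090+3.3022i, -0.8090+3.2164i]

Computing element-wise:
Z[0] = 4·(5) + 3·(1) = 23
Z[1] = 4·(2.5000+2.7144i) + 3·(-0.8090-3.2164i) = 7.5730+1.2084i
Z[2] = 4·(2.5000-2.2654i) + 3·(0.3090-3.3022i) = 10.9270-18.9682i
Z[3] = 4·(2.5000+2.2654i) + 3·(0.3090+3.3022i) = 10.9270+18.9682i
Z[4] = 4·(2.5000-2.7144i) + 3·(-0.8090+3.2164i) = 7.5730-1.2084i

DFT(4x + 3y) = 4·X + 3·Y = [23, 7.5730+1.2084i, 10.9270-18.9682i, 10.9270+18.9682i, 7.5730-1.2084i]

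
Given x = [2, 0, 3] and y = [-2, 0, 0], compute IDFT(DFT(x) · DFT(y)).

(x ⊛ y)[n] = Σ(m=0 to 2) x[m] · y[(n-m) mod 3]

Computing each output sample:
(x ⊛ y)[0] = -4
(x ⊛ y)[1] = 0
(x ⊛ y)[2] = -6

x ⊛ y = [-4, 0, -6]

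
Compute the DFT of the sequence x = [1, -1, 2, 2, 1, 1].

X[k] = Σ(n=0 to 5) x[n] · ω_6^(nk)
where ω_6 = e^(-2πi/6)

Computing each X[k]:
X[0] = 6
X[1] = -2.5000+0.8660i
X[2] = 1.5000+2.5981i
X[3] = 2
X[4] = 1.5000-2.5981i
X[5] = -2.5000-0.8660i

X = [6, -2.5000+0.8660i, 1.5000+2.5981i, 2, 1.5000-2.5981i, -2.5000-0.8660i]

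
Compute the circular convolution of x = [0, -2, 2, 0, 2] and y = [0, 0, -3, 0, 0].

(x ⊛ y)[n] = Σ(m=0 to 4) x[m] · y[(n-m) mod 5]

Computing each output sample:
(x ⊛ y)[0] = 0
(x ⊛ y)[1] = -6
(x ⊛ y)[2] = 0
(x ⊛ y)[3] = 6
(x ⊛ y)[4] = -6

x ⊛ y = [0, -6, 0, 6, -6]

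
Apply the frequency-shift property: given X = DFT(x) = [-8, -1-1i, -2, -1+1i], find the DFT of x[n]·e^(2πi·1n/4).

Modulation property: DFT(ω_4^(-1n)·x[n]) = X[(k-1) mod 4], so circularly shift X by 1 positions.

X[k-1] = [-1+1i, -8, -1-1i, -2]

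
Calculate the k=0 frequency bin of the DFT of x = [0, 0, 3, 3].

X[0] = Σ(n=0 to 3) x[n] · ω_4^0 = Σ x[n]
= (0) + (0) + (3) + (3)

X[0] = 6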